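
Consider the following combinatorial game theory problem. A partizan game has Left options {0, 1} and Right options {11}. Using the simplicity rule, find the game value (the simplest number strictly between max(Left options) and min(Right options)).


Left options: {0, 1}, max = 1
Right options: {11}, min = 11
All options are numbers and max(Left) < min(Right), so by the simplicity theorem the value is the simplest (earliest-born) number strictly between 1 and 11.
Integers 2 through 10 all lie strictly between 1 and 11.
Among integers, the simplest (lowest birthday = smallest |n|; 0 is born on day 0, +-n on day n) is 2.
No non-integer in the interval can be simpler: if x is a non-integer in the interval, then floor(x) or ceil(x) also lies in the interval (the interval contains an integer), and both are proper prefixes of x's sign expansion, i.e. born earlier. So the game value is 2.
Game value = 2

2


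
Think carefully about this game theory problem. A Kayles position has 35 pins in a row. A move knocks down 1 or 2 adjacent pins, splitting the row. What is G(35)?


Kayles: a move removes 1 or 2 adjacent pins from a contiguous row.
Removing pins from a row of k leaves two independent rows (a, b) with a + b = k - 1 (one pin) or a + b = k - 2 (two pins); an end removal gives a = 0.
By Sprague-Grundy, G(k) = mex{ G(a) XOR G(b) } over all these splits. G(0) = 0.
G(1): splits (0,0):0^0=0 -> mex({0}) = 1
G(2): splits (0,1):0^1=1 (0,0):0^0=0 -> mex({0, 1}) = 2
G(3): splits (0,2):0^2=2 (1,1):1^1=0 (0,1):0^1=1 -> mex({0, 1, 2}) = 3
G(4): splits (0,3):0^3=3 (1,2):1^2=3 (0,2):0^2=2 (1,1):1^1=0 -> mex({0, 2, 3}) = 1
G(5): splits (0,4):0^1=1 (1,3):1^3=2 (2,2):2^2=0 (0,3):0^3=3 (1,2):1^2=3 -> mex({0, 1, 2, 3}) = 4
G(6) = mex({0, 1, 2, 4}) = 3
G(7) = mex({0, 1, 3, 4, 5}) = 2
G(8) = mex({0, 2, 3, 5, 6}) = 1
G(9) = mex({0, 1, 2, 3, 6, 7}) = 4
G(10) = mex({0, 1, 3, 4, 5, 7}) = 2
G(11) = mex({0, 1, 2, 3, 4, 5}) = 6
G(12) = mex({0, 1, 2, 3, 5, 6, 7}) = 4
G(13) = mex({0, 2, 3, 4, 6, 7}) = 1
G(14) = mex({0, 1, 4, 5, 6, 7}) = 2
G(15) = mex({0, 1, 2, 3, 4, 5, 6}) = 7
G(16) = mex({0, 2, 3, 5, 6, 7}) = 1
G(17) = mex({0, 1, 2, 3, 5, 6, 7}) = 4
G(18) = mex({0, 1, 2, 4, 5, 6}) = 3
G(19) = mex({0, 1, 3, 4, 5, 7}) = 2
G(20) = mex({0, 2, 3, 4, 5, 6, 7}) = 1
G(21) = mex({0, 1, 2, 3, 5, 6, 7}) = 4
G(22) = mex({0, 1, 2, 3, 4, 5, 7}) = 6
G(23) = mex({0, 1, 2, 3, 4, 5, 6}) = 7
G(24) = mex({0, 1, 2, 3, 5, 6, 7}) = 4
G(25) = mex({0, 2, 3, 4, 6, 7}) = 1
G(26) = mex({0, 1, 3, 4, 5, 6, 7}) = 2
G(27) = mex({0, 1, 2, 3, 4, 5, 6, 7}) = 8
G(28) = mex({0, 1, 2, 3, 4, 6, 7, 8}) = 5
G(29) = mex({0, 1, 2, 3, 5, 6, 7, 8, 9}) = 4
G(30) = mex({0, 1, 2, 3, 4, 5, 6, 9, 10}) = 7
G(31) = mex({0, 1, 3, 4, 5, 7, 10, 11}) = 2
G(32) = mex({0, 2, 3, 4, 5, 6, 7, 9, 11}) = 1
G(33) = mex({0, 1, 2, 3, 4, 5, 6, 7, 9, 12}) = 8
G(34) = mex({0, 1, 2, 3, 4, 5, 7, 8, 11, 12}) = 6
G(35) = mex({0, 1, 2, 3, 4, 5, 6, 8, 9, 10, 11}) = 7
Therefore G(35) = 7.

7


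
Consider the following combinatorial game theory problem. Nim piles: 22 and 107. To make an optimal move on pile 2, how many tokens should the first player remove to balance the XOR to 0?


Piles: 22 and 107
Current XOR: 22 XOR 107 = 125 (non-zero, so this is an N-position).
To make the XOR zero, we need to find a move that balances the piles.
For pile 2 (size 107): target = 107 XOR 125 = 22
We reduce pile 2 from 107 to 22.
Tokens removed: 107 - 22 = 85
Verification: 22 XOR 22 = 0

85


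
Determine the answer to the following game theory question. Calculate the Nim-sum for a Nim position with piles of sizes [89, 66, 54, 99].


We need the XOR (exclusive or) of all pile sizes.
After XOR-ing pile 1 (size 89): 0 XOR 89 = 89
After XOR-ing pile 2 (size 66): 89 XOR 66 = 27
After XOR-ing pile 3 (size 54): 27 XOR 54 = 45
After XOR-ing pile 4 (size 99): 45 XOR 99 = 78
The Nim-value of this position is 78.

78


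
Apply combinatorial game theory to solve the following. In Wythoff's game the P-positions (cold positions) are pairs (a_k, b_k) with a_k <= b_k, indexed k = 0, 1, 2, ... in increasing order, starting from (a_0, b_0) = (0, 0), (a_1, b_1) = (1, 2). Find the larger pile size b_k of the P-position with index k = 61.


By Wythoff's theorem, a_k = floor(k * phi) and b_k = floor(k * phi^2) = a_k + k, where phi = (1 + sqrt(5))/2 is the golden ratio.
phi = (1 + sqrt(5))/2 = 1.618034
phi^2 = phi + 1 = 2.618034
k = 61
k * phi^2 = 61 * 2.618034 = 159.700073
b_61 = floor(k * phi^2) = 159 (check: a_61 + k = 98 + 61 = 159)

159


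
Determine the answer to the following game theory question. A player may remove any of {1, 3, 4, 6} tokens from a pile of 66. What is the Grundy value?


The subtraction set is S = {1, 3, 4, 6}.
G(k) = mex{ G(k - s) : s in S, s <= k }. We compute iteratively: G(0) = 0.
G(1) = mex({0}) = 1
G(2) = mex({1}) = 0
G(3) = mex({0}) = 1
G(4) = mex({0, 1}) = 2
G(5) = mex({0, 1, 2}) = 3
G(6) = mex({0, 1, 3}) = 2
G(7) = mex({1, 2}) = 0
G(8) = mex({0, 2, 3}) = 1
G(9) = mex({1, 2, 3}) = 0
G(10) = mex({0, 2}) = 1
G(11) = mex({0, 1, 3}) = 2
G(12) = mex({0, 1, 2}) = 3
Observe that G(7)..G(12) = 0, 1, 0, 1, 2, 3 repeats G(0)..G(5) = 0, 1, 0, 1, 2, 3.
For k >= max(S) = 6, G(k) is determined by the previous 6 values G(k-6)..G(k-1); a window of 6 consecutive values has recurred shifted by 7, so by induction G(k + 7) = G(k) for all k >= 0: the sequence is periodic from the start with period 7.
One period: G(0..6) = 0, 1, 0, 1, 2, 3, 2.
66 mod 7 = 3, so G(66) = G(3) = 1.

1


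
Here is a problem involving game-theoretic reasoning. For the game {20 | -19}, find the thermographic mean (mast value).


Game = {20 | -19}, a switch {a | b} with numbers a > b.
Its thermograph has left wall a - t and right wall b + t, which meet at t = (a - b)/2, where both equal (a + b)/2. So the mast (mean value) is at (a + b)/2.
Mean = (20 + (-19))/2 = 1/2 = 1/2

1/2


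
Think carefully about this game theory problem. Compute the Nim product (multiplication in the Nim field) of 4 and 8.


Nim multiplication is bilinear over XOR: (u XOR v) * w = (u*w) XOR (v*w).
So we split each operand into its bit components and XOR the pairwise Nim products.
4 = 4 (as XOR of powers of 2).
8 = 8 (as XOR of powers of 2).
Using the standard Nim-product table on single bits:
  2*2 = 3,   2*4 = 8,   2*8 = 12,
  4*4 = 6,   4*8 = 11,  8*8 = 13,
and  1*x = x (identity), k*l = l*k (commutative).
Pairwise Nim products:
  4 * 8 = 11
XOR them: 11 = 11.
Result: 4 * 8 = 11 (in Nim).

11


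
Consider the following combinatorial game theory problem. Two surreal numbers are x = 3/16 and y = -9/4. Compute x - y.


x = 3/16, y = -9/4
Converting to common denominator: 16
x = 3/16, y = -36/16
x - y = 3/16 - -9/4 = 39/16

39/16


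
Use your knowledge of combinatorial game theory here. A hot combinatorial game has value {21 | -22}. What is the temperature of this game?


The game is {21 | -22}, a switch {a | b} with numbers a > b.
Cooling {a | b} by t gives {a - t | b + t}, which stops being hot when a - t = b + t, i.e. at t = (a - b)/2. So the temperature of a switch is (a - b)/2.
Temperature = (Left option - Right option) / 2
= (21 - (-22)) / 2
= 43 / 2
= 43/2

43/2


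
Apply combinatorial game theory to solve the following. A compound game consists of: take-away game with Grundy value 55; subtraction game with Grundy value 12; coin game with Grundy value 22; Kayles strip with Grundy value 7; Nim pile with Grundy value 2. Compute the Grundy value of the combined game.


By the Sprague-Grundy theorem, the Grundy value of a sum of games is the XOR of individual Grundy values.
take-away game: Grundy value = 55. Running XOR: 0 XOR 55 = 55
subtraction game: Grundy value = 12. Running XOR: 55 XOR 12 = 59
coin game: Grundy value = 22. Running XOR: 59 XOR 22 = 45
Kayles strip: Grundy value = 7. Running XOR: 45 XOR 7 = 42
Nim pile: Grundy value = 2. Running XOR: 42 XOR 2 = 40
The combined Grundy value is 40.

40


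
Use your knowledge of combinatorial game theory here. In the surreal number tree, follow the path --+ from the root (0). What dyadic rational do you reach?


Sign expansion: --+
Rule: track bounds (lo, hi), initially (-inf, +inf). On '+', the current value becomes lo and we move to the simplest number in (value, hi): value + 1 if hi = +inf, otherwise the midpoint (value + hi)/2. On '-', the current value becomes hi and we move to value - 1 if lo = -inf, otherwise the midpoint (lo + value)/2.
Start at 0.
Step 1: sign = -, move left. Bounds: (-inf, 0). Value = -1
Step 2: sign = -, move left. Bounds: (-inf, -1). Value = -2
Step 3: sign = +, move right. Bounds: (-2, -1). Value = -3/2
The surreal number with sign expansion --+ is -3/2.

-3/2


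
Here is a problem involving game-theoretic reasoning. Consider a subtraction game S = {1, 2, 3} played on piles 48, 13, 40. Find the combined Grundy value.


Subtraction set: {1, 2, 3}
For this subtraction set, G(n) = n mod 4 (period = max + 1 = 4).
Pile 1 (size 48): G(48) = 48 mod 4 = 0
Pile 2 (size 13): G(13) = 13 mod 4 = 1
Pile 3 (size 40): G(40) = 40 mod 4 = 0
Total Grundy value = XOR of all: 0 XOR 1 XOR 0 = 1

1


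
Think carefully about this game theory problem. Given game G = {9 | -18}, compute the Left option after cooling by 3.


Original game: {9 | -18} (a switch {a | b} with a > b).
Cooling by t (for t below the temperature (a - b)/2 = 27/2) taxes each move by t: {a | b} cooled by t is {a - t | b + t}.
Cooling amount: t = 3
Cooled Left option: 9 - 3 = 6
Cooled Right option: -18 + 3 = -15
Cooled game: {6 | -15}
Left option = 6

6


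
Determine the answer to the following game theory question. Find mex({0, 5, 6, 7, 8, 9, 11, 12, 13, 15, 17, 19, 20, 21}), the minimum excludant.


Set = {0, 5, 6, 7, 8, 9, 11, 12, 13, 15, 17, 19, 20, 21}
0 is in the set.
1 is NOT in the set. This is the mex.
mex = 1

1


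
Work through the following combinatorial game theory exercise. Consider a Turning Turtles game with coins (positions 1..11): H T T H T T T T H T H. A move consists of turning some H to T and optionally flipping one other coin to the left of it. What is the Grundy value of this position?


Coins: H T T H T T T T H T H
Key fact: a single head at position k behaves exactly like a Nim heap of size k (turning it to T and optionally flipping a coin at j < k corresponds to moving the heap from k to j, or to 0), and heads combine as a disjunctive sum (two heads at the same place would cancel, matching j XOR j = 0). So the Nim-value is the XOR of the 1-indexed positions of the heads.
Face-up positions (1-indexed): [1, 4, 9, 11]
XOR 0 with 1: 0 XOR 1 = 1
XOR 1 with 4: 1 XOR 4 = 5
XOR 5 with 9: 5 XOR 9 = 12
XOR 12 with 11: 12 XOR 11 = 7
Nim-value = 7

7


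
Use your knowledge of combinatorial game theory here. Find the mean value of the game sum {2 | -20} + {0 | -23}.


G1 = {2 | -20}, G2 = {0 | -23}
Each is a switch {a | b} with numbers a > b; its mean value is (a + b)/2, and mean value is additive over game sums: m(G1 + G2) = m(G1) + m(G2).
Mean of G1 = (2 + (-20))/2 = -18/2 = -9
Mean of G2 = (0 + (-23))/2 = -23/2 = -23/2
Mean of G1 + G2 = -9 + -23/2 = -41/2

-41/2


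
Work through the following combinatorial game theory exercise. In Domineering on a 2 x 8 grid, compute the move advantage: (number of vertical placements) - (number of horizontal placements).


Board is 2 x 8 (rows x cols).
Left (vertical) placements: (rows-1) * cols = 1 * 8 = 8
Right (horizontal) placements: rows * (cols-1) = 2 * 7 = 14
Advantage = Left - Right = 8 - 14 = -6

-6


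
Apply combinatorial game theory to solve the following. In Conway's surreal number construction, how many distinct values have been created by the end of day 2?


Day 0: {|} = 0 is born. Count = 1.
Day n: the number of surreal numbers born by day n is 2^(n+1) - 1.
By day 0: 2^1 - 1 = 1
By day 1: 2^2 - 1 = 3
By day 2: 2^3 - 1 = 7
By day 2: 7 surreal numbers.

7


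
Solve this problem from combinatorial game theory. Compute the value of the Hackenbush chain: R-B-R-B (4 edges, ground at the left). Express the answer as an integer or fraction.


Edges (from ground): R-B-R-B
By Berlekamp's sign-expansion rule, a Blue-Red Hackenbush stalk has the value of the surreal number whose sign sequence is the edge sequence with B -> + and R -> -.
Sign sequence: -+-+
Trace the sign expansion in the surreal number tree, starting from 0:
Edge 1: R (sign -) -> bounds (-inf, 0), value = -1
Edge 2: B (sign +) -> bounds (-1, 0), value = -1/2
Edge 3: R (sign -) -> bounds (-1, -1/2), value = -3/4
Edge 4: B (sign +) -> bounds (-3/4, -1/2), value = -5/8
Game value = -5/8

-5/8


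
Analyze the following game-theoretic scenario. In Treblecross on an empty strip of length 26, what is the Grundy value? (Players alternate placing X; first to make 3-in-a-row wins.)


Treblecross: place X on empty cells; 3-in-a-row wins.
Playing within two cells of an existing X lets the opponent win at once, so sensible play treats the cells i-2..i+2 around each X as dead. The player left with no safe cell loses, so this is a normal-play take-away game on strips of safe cells.
Placing X at cell i (0-indexed) of a strip of k safe cells leaves independent strips of sizes max(0, i-2) and max(0, k-i-3). Hence G(k) = mex{ G(max(0,i-2)) XOR G(max(0,k-i-3)) : 0 <= i < k }, with G(0) = 0.
G(1): splits (0,0):0^0=0 -> mex({0}) = 1
G(2): splits (0,0):0^0=0 -> mex({0}) = 1
G(3): splits (0,0):0^0=0 -> mex({0}) = 1
G(4): splits (0,1):0^1=1 (0,0):0^0=0 -> mex({0, 1}) = 2
G(5): splits (0,2):0^1=1 (0,1):0^1=1 (0,0):0^0=0 -> mex({0, 1}) = 2
G(6) = mex({1}) = 0
G(7) = mex({0, 1, 2}) = 3
G(8) = mex({0, 1, 2}) = 3
G(9) = mex({0, 2}) = 1
G(10) = mex({0, 2, 3}) = 1
G(11) = mex({0, 3}) = 1
G(12) = mex({1, 3}) = 0
G(13) = mex({0, 1, 2, 3}) = 4
G(14) = mex({0, 1, 2}) = 3
G(15) = mex({0, 1, 2}) = 3
G(16) = mex({0, 1, 2, 4}) = 3
G(17) = mex({0, 1, 3, 4}) = 2
G(18) = mex({0, 1, 3, 4}) = 2
G(19) = mex({0, 1, 3, 5}) = 2
G(20) = mex({0, 1, 2, 3, 5}) = 4
G(21) = mex({0, 1, 2, 3, 5}) = 4
G(22) = mex({1, 2, 6}) = 0
G(23) = mex({0, 1, 2, 3, 4, 6}) = 5
G(24) = mex({0, 1, 2, 3, 4}) = 5
G(25) = mex({0, 1, 3, 4, 7}) = 2
G(26) = mex({0, 1, 3, 4, 5, 7}) = 2
Therefore G(26) = 2.

2


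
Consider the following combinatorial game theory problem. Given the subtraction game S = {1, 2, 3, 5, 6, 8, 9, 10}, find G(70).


The subtraction set is S = {1, 2, 3, 5, 6, 8, 9, 10}.
G(k) = mex{ G(k - s) : s in S, s <= k }. We compute iteratively: G(0) = 0.
G(1) = mex({0}) = 1
G(2) = mex({0, 1}) = 2
G(3) = mex({0, 1, 2}) = 3
G(4) = mex({1, 2, 3}) = 0
G(5) = mex({0, 2, 3}) = 1
G(6) = mex({0, 1, 3}) = 2
G(7) = mex({0, 1, 2}) = 3
G(8) = mex({0, 1, 2, 3}) = 4
G(9) = mex({0, 1, 2, 3, 4}) = 5
G(10) = mex({0, 1, 2, 3, 4, 5}) = 6
G(11) = mex({1, 2, 3, 4, 5, 6}) = 0
G(12) = mex({0, 2, 3, 5, 6}) = 1
G(13) = mex({0, 1, 3, 4, 6}) = 2
G(14) = mex({0, 1, 2, 4, 5}) = 3
G(15) = mex({1, 2, 3, 5, 6}) = 0
G(16) = mex({0, 2, 3, 4, 6}) = 1
G(17) = mex({0, 1, 3, 4, 5}) = 2
G(18) = mex({0, 1, 2, 4, 5, 6}) = 3
G(19) = mex({0, 1, 2, 3, 5, 6}) = 4
G(20) = mex({0, 1, 2, 3, 4, 6}) = 5
Observe that G(11)..G(20) = 0, 1, 2, 3, 0, 1, 2, 3, 4, 5 repeats G(0)..G(9) = 0, 1, 2, 3, 0, 1, 2, 3, 4, 5.
For k >= max(S) = 10, G(k) is determined by the previous 10 values G(k-10)..G(k-1); a window of 10 consecutive values has recurred shifted by 11, so by induction G(k + 11) = G(k) for all k >= 0: the sequence is periodic from the start with period 11.
One period: G(0..10) = 0, 1, 2, 3, 0, 1, 2, 3, 4, 5, 6.
70 mod 11 = 4, so G(70) = G(4) = 0.

0


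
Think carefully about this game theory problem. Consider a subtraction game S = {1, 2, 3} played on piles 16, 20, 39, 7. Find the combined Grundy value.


Subtraction set: {1, 2, 3}
For this subtraction set, G(n) = n mod 4 (period = max + 1 = 4).
Pile 1 (size 16): G(16) = 16 mod 4 = 0
Pile 2 (size 20): G(20) = 20 mod 4 = 0
Pile 3 (size 39): G(39) = 39 mod 4 = 3
Pile 4 (size 7): G(7) = 7 mod 4 = 3
Total Grundy value = XOR of all: 0 XOR 0 XOR 3 XOR 3 = 0

0


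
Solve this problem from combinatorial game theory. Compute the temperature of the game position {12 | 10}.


The game is {12 | 10}, a switch {a | b} with numbers a > b.
Cooling {a | b} by t gives {a - t | b + t}, which stops being hot when a - t = b + t, i.e. at t = (a - b)/2. So the temperature of a switch is (a - b)/2.
Temperature = (Left option - Right option) / 2
= (12 - (10)) / 2
= 2 / 2
= 1

1


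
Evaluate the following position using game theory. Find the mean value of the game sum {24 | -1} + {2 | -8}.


G1 = {24 | -1}, G2 = {2 | -8}
Each is a switch {a | b} with numbers a > b; its mean value is (a + b)/2, and mean value is additive over game sums: m(G1 + G2) = m(G1) + m(G2).
Mean of G1 = (24 + (-1))/2 = 23/2 = 23/2
Mean of G2 = (2 + (-8))/2 = -6/2 = -3
Mean of G1 + G2 = 23/2 + -3 = 17/2

17/2


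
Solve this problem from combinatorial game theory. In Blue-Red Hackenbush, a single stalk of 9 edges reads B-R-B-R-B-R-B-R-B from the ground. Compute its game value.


Edges (from ground): B-R-B-R-B-R-B-R-B
By Berlekamp's sign-expansion rule, a Blue-Red Hackenbush stalk has the value of the surreal number whose sign sequence is the edge sequence with B -> + and R -> -.
Sign sequence: +-+-+-+-+
Trace the sign expansion in the surreal number tree, starting from 0:
Edge 1: B (sign +) -> bounds (0, +inf), value = 1
Edge 2: R (sign -) -> bounds (0, 1), value = 1/2
Edge 3: B (sign +) -> bounds (1/2, 1), value = 3/4
Edge 4: R (sign -) -> bounds (1/2, 3/4), value = 5/8
Edge 5: B (sign +) -> bounds (5/8, 3/4), value = 11/16
Edge 6: R (sign -) -> bounds (5/8, 11/16), value = 21/32
Edge 7: B (sign +) -> bounds (21/32, 11/16), value = 43/64
Edge 8: R (sign -) -> bounds (21/32, 43/64), value = 85/128
Edge 9: B (sign +) -> bounds (85/128, 43/64), value = 171/256
Game value = 171/256

171/256


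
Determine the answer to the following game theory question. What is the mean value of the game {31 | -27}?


Game = {31 | -27}, a switch {a | b} with numbers a > b.
Its thermograph has left wall a - t and right wall b + t, which meet at t = (a - b)/2, where both equal (a + b)/2. So the mast (mean value) is at (a + b)/2.
Mean = (31 + (-27))/2 = 4/2 = 2

2


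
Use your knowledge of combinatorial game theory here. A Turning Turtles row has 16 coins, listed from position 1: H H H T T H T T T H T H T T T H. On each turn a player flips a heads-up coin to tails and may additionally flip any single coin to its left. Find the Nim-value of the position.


Coins: H H H T T H T T T H T H T T T H
Key fact: a single head at position k behaves exactly like a Nim heap of size k (turning it to T and optionally flipping a coin at j < k corresponds to moving the heap from k to j, or to 0), and heads combine as a disjunctive sum (two heads at the same place would cancel, matching j XOR j = 0). So the Nim-value is the XOR of the 1-indexed positions of the heads.
Face-up positions (1-indexed): [1, 2, 3, 6, 10, 12, 16]
XOR 0 with 1: 0 XOR 1 = 1
XOR 1 with 2: 1 XOR 2 = 3
XOR 3 with 3: 3 XOR 3 = 0
XOR 0 with 6: 0 XOR 6 = 6
XOR 6 with 10: 6 XOR 10 = 12
XOR 12 with 12: 12 XOR 12 = 0
XOR 0 with 16: 0 XOR 16 = 16
Nim-value = 16

16


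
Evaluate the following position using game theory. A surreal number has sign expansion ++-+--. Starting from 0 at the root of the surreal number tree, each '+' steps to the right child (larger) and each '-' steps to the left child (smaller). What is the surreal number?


Sign expansion: ++-+--
Rule: track bounds (lo, hi), initially (-inf, +inf). On '+', the current value becomes lo and we move to the simplest number in (value, hi): value + 1 if hi = +inf, otherwise the midpoint (value + hi)/2. On '-', the current value becomes hi and we move to value - 1 if lo = -inf, otherwise the midpoint (lo + value)/2.
Start at 0.
Step 1: sign = +, move right. Bounds: (0, +inf). Value = 1
Step 2: sign = +, move right. Bounds: (1, +inf). Value = 2
Step 3: sign = -, move left. Bounds: (1, 2). Value = 3/2
Step 4: sign = +, move right. Bounds: (3/2, 2). Value = 7/4
Step 5: sign = -, move left. Bounds: (3/2, 7/4). Value = 13/8
Step 6: sign = -, move left. Bounds: (3/2, 13/8). Value = 25/16
The surreal number with sign expansion ++-+-- is 25/16.

25/16


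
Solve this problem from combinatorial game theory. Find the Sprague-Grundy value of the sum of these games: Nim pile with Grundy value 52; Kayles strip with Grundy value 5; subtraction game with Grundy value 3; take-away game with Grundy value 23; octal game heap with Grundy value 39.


By the Sprague-Grundy theorem, the Grundy value of a sum of games is the XOR of individual Grundy values.
Nim pile: Grundy value = 52. Running XOR: 0 XOR 52 = 52
Kayles strip: Grundy value = 5. Running XOR: 52 XOR 5 = 49
subtraction game: Grundy value = 3. Running XOR: 49 XOR 3 = 50
take-away game: Grundy value = 23. Running XOR: 50 XOR 23 = 37
octal game heap: Grundy value = 39. Running XOR: 37 XOR 39 = 2
The combined Grundy value is 2.

2


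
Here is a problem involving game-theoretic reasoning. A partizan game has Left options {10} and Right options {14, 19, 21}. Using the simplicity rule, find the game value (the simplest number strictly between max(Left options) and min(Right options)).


Left options: {10}, max = 10
Right options: {14, 19, 21}, min = 14
All options are numbers and max(Left) < min(Right), so by the simplicity theorem the value is the simplest (earliest-born) number strictly between 10 and 14.
Integers 11 through 13 all lie strictly between 10 and 14.
Among integers, the simplest (lowest birthday = smallest |n|; 0 is born on day 0, +-n on day n) is 11.
No non-integer in the interval can be simpler: if x is a non-integer in the interval, then floor(x) or ceil(x) also lies in the interval (the interval contains an integer), and both are proper prefixes of x's sign expansion, i.e. born earlier. So the game value is 11.
Game value = 11

11


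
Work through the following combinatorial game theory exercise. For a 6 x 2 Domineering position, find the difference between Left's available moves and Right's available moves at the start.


Board is 6 x 2 (rows x cols).
Left (vertical) placements: (rows-1) * cols = 5 * 2 = 10
Right (horizontal) placements: rows * (cols-1) = 6 * 1 = 6
Advantage = Left - Right = 10 - 6 = 4

4


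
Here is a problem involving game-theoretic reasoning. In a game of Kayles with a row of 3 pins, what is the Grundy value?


Kayles: a move removes 1 or 2 adjacent pins from a contiguous row.
Removing pins from a row of k leaves two independent rows (a, b) with a + b = k - 1 (one pin) or a + b = k - 2 (two pins); an end removal gives a = 0.
By Sprague-Grundy, G(k) = mex{ G(a) XOR G(b) } over all these splits. G(0) = 0.
G(1): splits (0,0):0^0=0 -> mex({0}) = 1
G(2): splits (0,1):0^1=1 (0,0):0^0=0 -> mex({0, 1}) = 2
G(3): splits (0,2):0^2=2 (1,1):1^1=0 (0,1):0^1=1 -> mex({0, 1, 2}) = 3
Therefore G(3) = 3.

3


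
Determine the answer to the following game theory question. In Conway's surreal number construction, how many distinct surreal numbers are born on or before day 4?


Day 0: {|} = 0 is born. Count = 1.
Day n: the number of surreal numbers born by day n is 2^(n+1) - 1.
By day 0: 2^1 - 1 = 1
By day 1: 2^2 - 1 = 3
By day 2: 2^3 - 1 = 7
By day 3: 2^4 - 1 = 15
By day 4: 2^5 - 1 = 31
By day 4: 31 surreal numbers.

31


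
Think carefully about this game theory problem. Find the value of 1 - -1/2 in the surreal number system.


x = 1, y = -1/2
Converting to common denominator: 2
x = 2/2, y = -1/2
x - y = 1 - -1/2 = 3/2

3/2


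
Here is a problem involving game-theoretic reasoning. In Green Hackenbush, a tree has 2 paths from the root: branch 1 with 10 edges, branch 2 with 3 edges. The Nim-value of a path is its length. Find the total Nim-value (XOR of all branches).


The tree has 2 branches from the ground vertex.
In Green Hackenbush, the Nim-value of a simple path of length k is k.
Branch 1: length 10, Nim-value = 10
Branch 2: length 3, Nim-value = 3
Total Nim-value = XOR of all branch values:
0 XOR 10 = 10
10 XOR 3 = 9
Nim-value of the tree = 9

9


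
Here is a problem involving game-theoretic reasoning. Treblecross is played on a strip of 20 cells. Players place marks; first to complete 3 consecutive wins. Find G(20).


Treblecross: place X on empty cells; 3-in-a-row wins.
Playing within two cells of an existing X lets the opponent win at once, so sensible play treats the cells i-2..i+2 around each X as dead. The player left with no safe cell loses, so this is a normal-play take-away game on strips of safe cells.
Placing X at cell i (0-indexed) of a strip of k safe cells leaves independent strips of sizes max(0, i-2) and max(0, k-i-3). Hence G(k) = mex{ G(max(0,i-2)) XOR G(max(0,k-i-3)) : 0 <= i < k }, with G(0) = 0.
G(1): splits (0,0):0^0=0 -> mex({0}) = 1
G(2): splits (0,0):0^0=0 -> mex({0}) = 1
G(3): splits (0,0):0^0=0 -> mex({0}) = 1
G(4): splits (0,1):0^1=1 (0,0):0^0=0 -> mex({0, 1}) = 2
G(5): splits (0,2):0^1=1 (0,1):0^1=1 (0,0):0^0=0 -> mex({0, 1}) = 2
G(6) = mex({1}) = 0
G(7) = mex({0, 1, 2}) = 3
G(8) = mex({0, 1, 2}) = 3
G(9) = mex({0, 2}) = 1
G(10) = mex({0, 2, 3}) = 1
G(11) = mex({0, 3}) = 1
G(12) = mex({1, 3}) = 0
G(13) = mex({0, 1, 2, 3}) = 4
G(14) = mex({0, 1, 2}) = 3
G(15) = mex({0, 1, 2}) = 3
G(16) = mex({0, 1, 2, 4}) = 3
G(17) = mex({0, 1, 3, 4}) = 2
G(18) = mex({0, 1, 3, 4}) = 2
G(19) = mex({0, 1, 3, 5}) = 2
G(20) = mex({0, 1, 2, 3, 5}) = 4
Therefore G(20) = 4.

4


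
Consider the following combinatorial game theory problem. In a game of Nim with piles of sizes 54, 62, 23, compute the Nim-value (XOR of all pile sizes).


We need the XOR (exclusive or) of all pile sizes.
After XOR-ing pile 1 (size 54): 0 XOR 54 = 54
After XOR-ing pile 2 (size 62): 54 XOR 62 = 8
After XOR-ing pile 3 (size 23): 8 XOR 23 = 31
The Nim-value of this position is 31.

31


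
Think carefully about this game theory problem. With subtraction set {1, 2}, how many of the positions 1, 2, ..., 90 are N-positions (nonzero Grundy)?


Subtraction set S = {1, 2}, so G(n) = n mod 3.
G(n) = 0 when n is a multiple of 3.
Multiples of 3 in [1, 90]: 30
N-positions (nonzero Grundy) = 90 - 30 = 60

60


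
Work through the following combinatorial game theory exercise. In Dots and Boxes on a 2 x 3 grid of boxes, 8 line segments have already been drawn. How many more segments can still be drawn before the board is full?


Grid: 2 x 3 boxes, i.e. 3 rows and 4 columns of dots.
Horizontal edges: (rows + 1) * cols = 3 * 3 = 9
Vertical edges: rows * (cols + 1) = 2 * 4 = 8
Total edges: 9 + 8 = 17
Edges drawn: 8
Remaining: 17 - 8 = 9

9


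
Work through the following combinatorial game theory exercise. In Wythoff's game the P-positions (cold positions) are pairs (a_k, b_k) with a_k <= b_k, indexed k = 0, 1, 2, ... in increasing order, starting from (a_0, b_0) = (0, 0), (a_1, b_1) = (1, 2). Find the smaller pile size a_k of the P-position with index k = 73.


By Wythoff's theorem, a_k = floor(k * phi) and b_k = floor(k * phi^2) = a_k + k, where phi = (1 + sqrt(5))/2 is the golden ratio.
phi = (1 + sqrt(5))/2 = 1.618034
k = 73
k * phi = 73 * 1.618034 = 118.116481
a_73 = floor(k * phi) = 118

118


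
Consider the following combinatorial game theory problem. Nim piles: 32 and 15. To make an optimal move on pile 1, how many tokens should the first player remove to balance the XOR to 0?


Piles: 32 and 15
Current XOR: 32 XOR 15 = 47 (non-zero, so this is an N-position).
To make the XOR zero, we need to find a move that balances the piles.
For pile 1 (size 32): target = 32 XOR 47 = 15
We reduce pile 1 from 32 to 15.
Tokens removed: 32 - 15 = 17
Verification: 15 XOR 15 = 0

17


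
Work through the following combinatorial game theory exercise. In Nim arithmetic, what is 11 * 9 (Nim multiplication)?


Nim multiplication is bilinear over XOR: (u XOR v) * w = (u*w) XOR (v*w).
So we split each operand into its bit components and XOR the pairwise Nim products.
11 = 1 + 2 + 8 (as XOR of powers of 2).
9 = 1 + 8 (as XOR of powers of 2).
Using the standard Nim-product table on single bits:
  2*2 = 3,   2*4 = 8,   2*8 = 12,
  4*4 = 6,   4*8 = 11,  8*8 = 13,
and  1*x = x (identity), k*l = l*k (commutative).
Pairwise Nim products:
  1 * 1 = 1
  1 * 8 = 8
  2 * 1 = 2
  2 * 8 = 12
  8 * 1 = 8
  8 * 8 = 13
XOR them: 1 XOR 8 XOR 2 XOR 12 XOR 8 XOR 13 = 2.
Result: 11 * 9 = 2 (in Nim).

2


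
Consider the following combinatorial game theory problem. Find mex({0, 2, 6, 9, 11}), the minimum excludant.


Set = {0, 2, 6, 9, 11}
0 is in the set.
1 is NOT in the set. This is the mex.
mex = 1

1


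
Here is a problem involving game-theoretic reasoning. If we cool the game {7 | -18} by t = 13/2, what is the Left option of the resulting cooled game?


Original game: {7 | -18} (a switch {a | b} with a > b).
Cooling by t (for t below the temperature (a - b)/2 = 25/2) taxes each move by t: {a | b} cooled by t is {a - t | b + t}.
Cooling amount: t = 13/2
Cooled Left option: 7 - 13/2 = 1/2
Cooled Right option: -18 + 13/2 = -23/2
Cooled game: {1/2 | -23/2}
Left option = 1/2

1/2


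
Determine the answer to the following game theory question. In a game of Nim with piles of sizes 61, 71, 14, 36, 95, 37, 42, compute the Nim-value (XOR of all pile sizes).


We need the XOR (exclusive or) of all pile sizes.
After XOR-ing pile 1 (size 61): 0 XOR 61 = 61
After XOR-ing pile 2 (size 71): 61 XOR 71 = 122
After XOR-ing pile 3 (size 14): 122 XOR 14 = 116
After XOR-ing pile 4 (size 36): 116 XOR 36 = 80
After XOR-ing pile 5 (size 95): 80 XOR 95 = 15
After XOR-ing pile 6 (size 37): 15 XOR 37 = 42
After XOR-ing pile 7 (size 42): 42 XOR 42 = 0
The Nim-value of this position is 0.

0


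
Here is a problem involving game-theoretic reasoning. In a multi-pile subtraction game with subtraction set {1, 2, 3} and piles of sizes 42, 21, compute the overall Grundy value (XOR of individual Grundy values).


Subtraction set: {1, 2, 3}
For this subtraction set, G(n) = n mod 4 (period = max + 1 = 4).
Pile 1 (size 42): G(42) = 42 mod 4 = 2
Pile 2 (size 21): G(21) = 21 mod 4 = 1
Total Grundy value = XOR of all: 2 XOR 1 = 3

3


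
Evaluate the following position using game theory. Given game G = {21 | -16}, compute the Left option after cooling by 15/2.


Original game: {21 | -16} (a switch {a | b} with a > b).
Cooling by t (for t below the temperature (a - b)/2 = 37/2) taxes each move by t: {a | b} cooled by t is {a - t | b + t}.
Cooling amount: t = 15/2
Cooled Left option: 21 - 15/2 = 27/2
Cooled Right option: -16 + 15/2 = -17/2
Cooled game: {27/2 | -17/2}
Left option = 27/2

27/2


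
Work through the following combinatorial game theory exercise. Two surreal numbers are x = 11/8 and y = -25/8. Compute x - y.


x = 11/8, y = -25/8
Converting to common denominator: 8
x = 11/8, y = -25/8
x - y = 11/8 - -25/8 = 9/2

9/2


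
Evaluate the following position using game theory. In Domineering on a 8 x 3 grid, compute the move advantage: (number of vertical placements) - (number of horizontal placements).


Board is 8 x 3 (rows x cols).
Left (vertical) placements: (rows-1) * cols = 7 * 3 = 21
Right (horizontal) placements: rows * (cols-1) = 8 * 2 = 16
Advantage = Left - Right = 21 - 16 = 5

5


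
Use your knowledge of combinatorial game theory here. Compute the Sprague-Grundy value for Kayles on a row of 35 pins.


Kayles: a move removes 1 or 2 adjacent pins from a contiguous row.
Removing pins from a row of k leaves two independent rows (a, b) with a + b = k - 1 (one pin) or a + b = k - 2 (two pins); an end removal gives a = 0.
By Sprague-Grundy, G(k) = mex{ G(a) XOR G(b) } over all these splits. G(0) = 0.
G(1): splits (0,0):0^0=0 -> mex({0}) = 1
G(2): splits (0,1):0^1=1 (0,0):0^0=0 -> mex({0, 1}) = 2
G(3): splits (0,2):0^2=2 (1,1):1^1=0 (0,1):0^1=1 -> mex({0, 1, 2}) = 3
G(4): splits (0,3):0^3=3 (1,2):1^2=3 (0,2):0^2=2 (1,1):1^1=0 -> mex({0, 2, 3}) = 1
G(5): splits (0,4):0^1=1 (1,3):1^3=2 (2,2):2^2=0 (0,3):0^3=3 (1,2):1^2=3 -> mex({0, 1, 2, 3}) = 4
G(6) = mex({0, 1, 2, 4}) = 3
G(7) = mex({0, 1, 3, 4, 5}) = 2
G(8) = mex({0, 2, 3, 5, 6}) = 1
G(9) = mex({0, 1, 2, 3, 6, 7}) = 4
G(10) = mex({0, 1, 3, 4, 5, 7}) = 2
G(11) = mex({0, 1, 2, 3, 4, 5}) = 6
G(12) = mex({0, 1, 2, 3, 5, 6, 7}) = 4
G(13) = mex({0, 2, 3, 4, 6, 7}) = 1
G(14) = mex({0, 1, 4, 5, 6, 7}) = 2
G(15) = mex({0, 1, 2, 3, 4, 5, 6}) = 7
G(16) = mex({0, 2, 3, 5, 6, 7}) = 1
G(17) = mex({0, 1, 2, 3, 5, 6, 7}) = 4
G(18) = mex({0, 1, 2, 4, 5, 6}) = 3
G(19) = mex({0, 1, 3, 4, 5, 7}) = 2
G(20) = mex({0, 2, 3, 4, 5, 6, 7}) = 1
G(21) = mex({0, 1, 2, 3, 5, 6, 7}) = 4
G(22) = mex({0, 1, 2, 3, 4, 5, 7}) = 6
G(23) = mex({0, 1, 2, 3, 4, 5, 6}) = 7
G(24) = mex({0, 1, 2, 3, 5, 6, 7}) = 4
G(25) = mex({0, 2, 3, 4, 6, 7}) = 1
G(26) = mex({0, 1, 3, 4, 5, 6, 7}) = 2
G(27) = mex({0, 1, 2, 3, 4, 5, 6, 7}) = 8
G(28) = mex({0, 1, 2, 3, 4, 6, 7, 8}) = 5
G(29) = mex({0, 1, 2, 3, 5, 6, 7, 8, 9}) = 4
G(30) = mex({0, 1, 2, 3, 4, 5, 6, 9, 10}) = 7
G(31) = mex({0, 1, 3, 4, 5, 7, 10, 11}) = 2
G(32) = mex({0, 2, 3, 4, 5, 6, 7, 9, 11}) = 1
G(33) = mex({0, 1, 2, 3, 4, 5, 6, 7, 9, 12}) = 8
G(34) = mex({0, 1, 2, 3, 4, 5, 7, 8, 11, 12}) = 6
G(35) = mex({0, 1, 2, 3, 4, 5, 6, 8, 9, 10, 11}) = 7
Therefore G(35) = 7.

7


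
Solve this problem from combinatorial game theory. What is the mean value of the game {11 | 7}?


Game = {11 | 7}, a switch {a | b} with numbers a > b.
Its thermograph has left wall a - t and right wall b + t, which meet at t = (a - b)/2, where both equal (a + b)/2. So the mast (mean value) is at (a + b)/2.
Mean = (11 + (7))/2 = 18/2 = 9

9


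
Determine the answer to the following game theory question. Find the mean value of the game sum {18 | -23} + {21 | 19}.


G1 = {18 | -23}, G2 = {21 | 19}
Each is a switch {a | b} with numbers a > b; its mean value is (a + b)/2, and mean value is additive over game sums: m(G1 + G2) = m(G1) + m(G2).
Mean of G1 = (18 + (-23))/2 = -5/2 = -5/2
Mean of G2 = (21 + (19))/2 = 40/2 = 20
Mean of G1 + G2 = -5/2 + 20 = 35/2

35/2


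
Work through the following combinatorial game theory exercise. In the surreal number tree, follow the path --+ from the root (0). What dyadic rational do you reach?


Sign expansion: --+
Rule: track bounds (lo, hi), initially (-inf, +inf). On '+', the current value becomes lo and we move to the simplest number in (value, hi): value + 1 if hi = +inf, otherwise the midpoint (value + hi)/2. On '-', the current value becomes hi and we move to value - 1 if lo = -inf, otherwise the midpoint (lo + value)/2.
Start at 0.
Step 1: sign = -, move left. Bounds: (-inf, 0). Value = -1
Step 2: sign = -, move left. Bounds: (-inf, -1). Value = -2
Step 3: sign = +, move right. Bounds: (-2, -1). Value = -3/2
The surreal number with sign expansion --+ is -3/2.

-3/2


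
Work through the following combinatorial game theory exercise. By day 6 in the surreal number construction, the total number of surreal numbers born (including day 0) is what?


Day 0: {|} = 0 is born. Count = 1.
Day n: the number of surreal numbers born by day n is 2^(n+1) - 1.
By day 0: 2^1 - 1 = 1
By day 1: 2^2 - 1 = 3
By day 2: 2^3 - 1 = 7
By day 3: 2^4 - 1 = 15
By day 4: 2^5 - 1 = 31
By day 5: 2^6 - 1 = 63
By day 6: 2^7 - 1 = 127
By day 6: 127 surreal numbers.

127


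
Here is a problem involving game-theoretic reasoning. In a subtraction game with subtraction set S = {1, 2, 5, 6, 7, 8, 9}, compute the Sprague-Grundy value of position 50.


The subtraction set is S = {1, 2, 5, 6, 7, 8, 9}.
G(k) = mex{ G(k - s) : s in S, s <= k }. We compute iteratively: G(0) = 0.
G(1) = mex({0}) = 1
G(2) = mex({0, 1}) = 2
G(3) = mex({1, 2}) = 0
G(4) = mex({0, 2}) = 1
G(5) = mex({0, 1}) = 2
G(6) = mex({0, 1, 2}) = 3
G(7) = mex({0, 1, 2, 3}) = 4
G(8) = mex({0, 1, 2, 3, 4}) = 5
G(9) = mex({0, 1, 2, 4, 5}) = 3
G(10) = mex({0, 1, 2, 3, 5}) = 4
G(11) = mex({0, 1, 2, 3, 4}) = 5
G(12) = mex({0, 1, 2, 3, 4, 5}) = 6
G(13) = mex({1, 2, 3, 4, 5, 6}) = 0
G(14) = mex({0, 2, 3, 4, 5, 6}) = 1
G(15) = mex({0, 1, 3, 4, 5}) = 2
G(16) = mex({1, 2, 3, 4, 5}) = 0
G(17) = mex({0, 2, 3, 4, 5, 6}) = 1
G(18) = mex({0, 1, 3, 4, 5, 6}) = 2
G(19) = mex({0, 1, 2, 4, 5, 6}) = 3
G(20) = mex({0, 1, 2, 3, 5, 6}) = 4
G(21) = mex({0, 1, 2, 3, 4, 6}) = 5
Observe that G(13)..G(21) = 0, 1, 2, 0, 1, 2, 3, 4, 5 repeats G(0)..G(8) = 0, 1, 2, 0, 1, 2, 3, 4, 5.
For k >= max(S) = 9, G(k) is determined by the previous 9 values G(k-9)..G(k-1); a window of 9 consecutive values has recurred shifted by 13, so by induction G(k + 13) = G(k) for all k >= 0: the sequence is periodic from the start with period 13.
One period: G(0..12) = 0, 1, 2, 0, 1, 2, 3, 4, 5, 3, 4, 5, 6.
50 mod 13 = 11, so G(50) = G(11) = 5.

5


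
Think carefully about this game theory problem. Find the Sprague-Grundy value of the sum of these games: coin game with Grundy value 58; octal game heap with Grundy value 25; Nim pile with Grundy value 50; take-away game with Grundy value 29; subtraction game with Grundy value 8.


By the Sprague-Grundy theorem, the Grundy value of a sum of games is the XOR of individual Grundy values.
coin game: Grundy value = 58. Running XOR: 0 XOR 58 = 58
octal game heap: Grundy value = 25. Running XOR: 58 XOR 25 = 35
Nim pile: Grundy value = 50. Running XOR: 35 XOR 50 = 17
take-away game: Grundy value = 29. Running XOR: 17 XOR 29 = 12
subtraction game: Grundy value = 8. Running XOR: 12 XOR 8 = 4
The combined Grundy value is 4.

4


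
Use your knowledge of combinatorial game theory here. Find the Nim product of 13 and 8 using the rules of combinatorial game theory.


Nim multiplication is bilinear over XOR: (u XOR v) * w = (u*w) XOR (v*w).
So we split each operand into its bit components and XOR the pairwise Nim products.
13 = 1 + 4 + 8 (as XOR of powers of 2).
8 = 8 (as XOR of powers of 2).
Using the standard Nim-product table on single bits:
  2*2 = 3,   2*4 = 8,   2*8 = 12,
  4*4 = 6,   4*8 = 11,  8*8 = 13,
and  1*x = x (identity), k*l = l*k (commutative).
Pairwise Nim products:
  1 * 8 = 8
  4 * 8 = 11
  8 * 8 = 13
XOR them: 8 XOR 11 XOR 13 = 14.
Result: 13 * 8 = 14 (in Nim).

14


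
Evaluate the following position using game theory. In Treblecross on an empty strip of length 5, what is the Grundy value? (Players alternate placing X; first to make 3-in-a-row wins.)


Treblecross: place X on empty cells; 3-in-a-row wins.
Playing within two cells of an existing X lets the opponent win at once, so sensible play treats the cells i-2..i+2 around each X as dead. The player left with no safe cell loses, so this is a normal-play take-away game on strips of safe cells.
Placing X at cell i (0-indexed) of a strip of k safe cells leaves independent strips of sizes max(0, i-2) and max(0, k-i-3). Hence G(k) = mex{ G(max(0,i-2)) XOR G(max(0,k-i-3)) : 0 <= i < k }, with G(0) = 0.
G(1): splits (0,0):0^0=0 -> mex({0}) = 1
G(2): splits (0,0):0^0=0 -> mex({0}) = 1
G(3): splits (0,0):0^0=0 -> mex({0}) = 1
G(4): splits (0,1):0^1=1 (0,0):0^0=0 -> mex({0, 1}) = 2
G(5): splits (0,2):0^1=1 (0,1):0^1=1 (0,0):0^0=0 -> mex({0, 1}) = 2
Therefore G(5) = 2.

2


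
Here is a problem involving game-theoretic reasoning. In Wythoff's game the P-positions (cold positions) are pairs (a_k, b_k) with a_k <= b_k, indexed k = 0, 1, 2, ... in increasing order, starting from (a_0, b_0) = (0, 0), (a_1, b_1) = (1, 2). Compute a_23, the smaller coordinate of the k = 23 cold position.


By Wythoff's theorem, a_k = floor(k * phi) and b_k = floor(k * phi^2) = a_k + k, where phi = (1 + sqrt(5))/2 is the golden ratio.
phi = (1 + sqrt(5))/2 = 1.618034
k = 23
k * phi = 23 * 1.618034 = 37.214782
a_23 = floor(k * phi) = 37

37


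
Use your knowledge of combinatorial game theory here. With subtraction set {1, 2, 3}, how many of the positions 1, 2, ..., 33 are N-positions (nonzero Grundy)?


Subtraction set S = {1, 2, 3}, so G(n) = n mod 4.
G(n) = 0 when n is a multiple of 4.
Multiples of 4 in [1, 33]: 8
N-positions (nonzero Grundy) = 33 - 8 = 25

25


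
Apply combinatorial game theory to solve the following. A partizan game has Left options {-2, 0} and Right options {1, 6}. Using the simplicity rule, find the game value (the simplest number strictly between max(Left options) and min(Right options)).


Left options: {-2, 0}, max = 0
Right options: {1, 6}, min = 1
All options are numbers and max(Left) < min(Right), so by the simplicity theorem the value is the simplest (earliest-born) number strictly between 0 and 1.
No integer lies strictly between 0 and 1, so the value is the dyadic rational m/2^k in the interval with the smallest k (then m odd); search k = 1, 2, ...:
Denominator 2: 1/2 lies strictly between 0 and 1 -- found.
The simplest number in the interval is 1/2.
Game value = 1/2

1/2
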